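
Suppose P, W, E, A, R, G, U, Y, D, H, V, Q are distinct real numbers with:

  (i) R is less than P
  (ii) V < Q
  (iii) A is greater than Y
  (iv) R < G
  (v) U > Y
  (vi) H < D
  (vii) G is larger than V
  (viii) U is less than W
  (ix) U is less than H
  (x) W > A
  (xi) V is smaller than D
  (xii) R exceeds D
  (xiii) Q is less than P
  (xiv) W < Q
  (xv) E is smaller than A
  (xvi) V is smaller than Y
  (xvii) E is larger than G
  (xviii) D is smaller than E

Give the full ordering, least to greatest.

The consecutive links are each given: V < Y; Y < U; U < H; H < D; D < R; R < G; G < E; E < A; A < W; W < Q; Q < P.

V < Y < U < H < D < R < G < E < A < W < Q < P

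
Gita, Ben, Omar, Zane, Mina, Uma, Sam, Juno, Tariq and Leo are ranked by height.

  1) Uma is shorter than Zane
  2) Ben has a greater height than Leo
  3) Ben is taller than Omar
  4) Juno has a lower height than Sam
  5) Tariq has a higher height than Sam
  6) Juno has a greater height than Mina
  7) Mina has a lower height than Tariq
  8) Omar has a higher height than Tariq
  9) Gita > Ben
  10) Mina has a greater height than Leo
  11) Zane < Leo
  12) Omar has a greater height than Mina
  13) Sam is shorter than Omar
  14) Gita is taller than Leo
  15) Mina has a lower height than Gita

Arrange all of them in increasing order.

Uma < Zane < Leo < Mina < Juno < Sam < Tariq < Omar < Ben < Gita

The consecutive links are each given: Uma < Zane; Zane < Leo; Leo < Mina; Mina < Juno; Juno < Sam; Sam < Tariq; Tariq < Omar; Omar < Ben; Ben < Gita.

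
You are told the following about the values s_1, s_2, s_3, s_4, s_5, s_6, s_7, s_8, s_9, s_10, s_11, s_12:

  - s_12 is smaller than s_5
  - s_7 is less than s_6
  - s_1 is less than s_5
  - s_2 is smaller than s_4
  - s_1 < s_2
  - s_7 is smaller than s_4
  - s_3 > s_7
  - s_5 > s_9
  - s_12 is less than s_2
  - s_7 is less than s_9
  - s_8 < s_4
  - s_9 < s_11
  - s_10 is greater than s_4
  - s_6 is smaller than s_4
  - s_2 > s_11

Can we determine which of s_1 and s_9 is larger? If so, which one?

undetermined

Following every chain through s_1: above s_1 we get s_2, s_4, s_10, s_5.
s_9 is not reached, and no chain runs the other way from s_9 to s_1.
So the given relations leave the order of s_1 and s_9 undetermined.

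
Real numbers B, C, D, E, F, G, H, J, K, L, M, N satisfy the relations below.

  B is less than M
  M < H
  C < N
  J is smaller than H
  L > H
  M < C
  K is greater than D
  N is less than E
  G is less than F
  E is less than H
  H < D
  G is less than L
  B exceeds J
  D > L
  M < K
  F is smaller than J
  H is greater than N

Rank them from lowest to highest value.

Each adjacent pair is fixed by a given relation: G < F; F < J; J < B; B < M; M < C; C < N; N < E; E < H; H < L; L < D; D < K. Chaining them end to end gives the full order.

G < F < J < B < M < C < N < E < H < L < D < K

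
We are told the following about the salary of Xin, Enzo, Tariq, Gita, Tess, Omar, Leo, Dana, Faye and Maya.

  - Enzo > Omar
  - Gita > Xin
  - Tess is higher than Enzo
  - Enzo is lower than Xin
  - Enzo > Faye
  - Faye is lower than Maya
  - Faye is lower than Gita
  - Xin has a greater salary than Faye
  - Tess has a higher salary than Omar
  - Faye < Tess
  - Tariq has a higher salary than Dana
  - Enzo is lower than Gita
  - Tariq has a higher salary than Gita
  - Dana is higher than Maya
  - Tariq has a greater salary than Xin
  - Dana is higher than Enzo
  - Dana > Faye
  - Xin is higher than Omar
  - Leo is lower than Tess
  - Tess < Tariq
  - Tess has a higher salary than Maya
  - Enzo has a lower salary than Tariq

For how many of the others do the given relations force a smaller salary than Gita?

The elements the relations force below Gita are Omar, Faye, Enzo, Xin — no chain reaches any other.
That is 4.

4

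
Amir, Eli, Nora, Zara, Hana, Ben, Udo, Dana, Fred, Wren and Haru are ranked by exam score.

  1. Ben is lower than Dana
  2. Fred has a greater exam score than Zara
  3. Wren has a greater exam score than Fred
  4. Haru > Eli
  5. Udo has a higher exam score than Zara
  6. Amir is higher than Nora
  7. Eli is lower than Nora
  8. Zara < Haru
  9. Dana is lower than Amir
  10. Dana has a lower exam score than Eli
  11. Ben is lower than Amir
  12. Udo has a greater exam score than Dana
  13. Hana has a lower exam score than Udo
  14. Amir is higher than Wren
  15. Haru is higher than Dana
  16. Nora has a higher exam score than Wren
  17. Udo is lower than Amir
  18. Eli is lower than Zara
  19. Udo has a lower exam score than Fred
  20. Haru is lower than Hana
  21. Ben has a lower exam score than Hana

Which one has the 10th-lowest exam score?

Nora

Chaining the given pairs: Ben < Dana < Eli < Zara < Haru < Hana < Udo < Fred < Wren < Nora < Amir.
Counting 10 from the smallest end gives Nora.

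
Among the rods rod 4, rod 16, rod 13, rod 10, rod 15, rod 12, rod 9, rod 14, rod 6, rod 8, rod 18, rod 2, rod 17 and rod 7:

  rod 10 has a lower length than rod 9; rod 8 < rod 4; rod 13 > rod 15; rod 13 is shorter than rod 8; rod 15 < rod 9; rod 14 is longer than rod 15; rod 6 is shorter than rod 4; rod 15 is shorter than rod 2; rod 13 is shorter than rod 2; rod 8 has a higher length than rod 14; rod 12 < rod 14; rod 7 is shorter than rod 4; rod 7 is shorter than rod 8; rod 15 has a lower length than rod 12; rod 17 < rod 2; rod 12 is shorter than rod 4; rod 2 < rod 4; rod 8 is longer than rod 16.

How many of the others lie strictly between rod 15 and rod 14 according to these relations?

Chaining upward from rod 15 reaches: rod 13, rod 9, rod 12, rod 2, rod 8, rod 4.
Chaining downward from rod 14 reaches: rod 12.
Strictly between rod 15 and rod 14 are those in both lists: rod 12 — 1 element.

1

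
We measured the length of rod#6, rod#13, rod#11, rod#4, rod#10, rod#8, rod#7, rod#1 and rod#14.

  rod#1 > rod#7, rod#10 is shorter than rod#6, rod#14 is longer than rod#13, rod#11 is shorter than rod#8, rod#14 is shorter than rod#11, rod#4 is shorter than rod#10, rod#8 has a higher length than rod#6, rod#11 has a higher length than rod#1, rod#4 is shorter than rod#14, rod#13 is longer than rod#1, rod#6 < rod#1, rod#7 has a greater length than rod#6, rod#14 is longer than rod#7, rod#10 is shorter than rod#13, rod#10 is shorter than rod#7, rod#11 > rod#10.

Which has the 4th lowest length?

Chaining the given pairs: rod#4 < rod#10 < rod#6 < rod#7 < rod#1 < rod#13 < rod#14 < rod#11 < rod#8.
The 4th smallest is rod#7.

rod#7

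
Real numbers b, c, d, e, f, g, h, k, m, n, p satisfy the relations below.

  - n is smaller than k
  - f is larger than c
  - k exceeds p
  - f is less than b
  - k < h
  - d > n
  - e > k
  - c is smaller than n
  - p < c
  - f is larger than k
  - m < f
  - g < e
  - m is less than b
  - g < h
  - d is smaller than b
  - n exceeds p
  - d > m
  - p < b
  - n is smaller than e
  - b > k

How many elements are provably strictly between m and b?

The relations place m below b. An element lies strictly between them when it is forced above m and also forced below b.
Above m: {d, f}. Below b: {p, c, n, k, d, f}.
Intersection: {d, f} — 2.

2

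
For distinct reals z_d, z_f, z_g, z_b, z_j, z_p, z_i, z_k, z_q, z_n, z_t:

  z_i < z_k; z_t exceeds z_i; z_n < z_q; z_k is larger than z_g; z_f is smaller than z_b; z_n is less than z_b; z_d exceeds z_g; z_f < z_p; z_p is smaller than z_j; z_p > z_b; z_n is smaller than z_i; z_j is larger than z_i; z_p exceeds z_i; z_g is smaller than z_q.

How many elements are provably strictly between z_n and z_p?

2

Chaining upward from z_n reaches: z_b, z_i, z_q, z_j, z_k, z_t.
Chaining downward from z_p reaches: z_f, z_b, z_i.
Strictly between z_n and z_p are those in both lists: z_b, z_i — 2 elements.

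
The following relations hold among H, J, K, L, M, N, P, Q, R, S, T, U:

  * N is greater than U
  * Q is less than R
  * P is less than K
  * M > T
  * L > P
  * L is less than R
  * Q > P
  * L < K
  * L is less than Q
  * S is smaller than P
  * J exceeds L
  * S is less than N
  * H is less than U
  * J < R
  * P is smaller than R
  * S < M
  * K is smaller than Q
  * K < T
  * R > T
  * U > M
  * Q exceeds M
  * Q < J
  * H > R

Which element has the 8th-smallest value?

J

The consecutive relations fix a unique order: S < P < L < K < T < M < Q < J < R < H < U < N.
Counting 8 from the smallest end gives J.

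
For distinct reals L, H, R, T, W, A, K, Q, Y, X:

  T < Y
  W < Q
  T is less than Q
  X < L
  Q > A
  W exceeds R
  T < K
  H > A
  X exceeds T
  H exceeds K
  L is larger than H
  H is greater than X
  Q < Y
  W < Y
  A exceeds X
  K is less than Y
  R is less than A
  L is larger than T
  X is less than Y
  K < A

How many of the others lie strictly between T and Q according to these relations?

3

The relations place T below Q. An element lies strictly between them when it is forced above T and also forced below Q.
Above T: {X, K, A, H, L, Y}. Below Q: {R, X, K, W, A}.
Intersection: {X, K, A} — 3.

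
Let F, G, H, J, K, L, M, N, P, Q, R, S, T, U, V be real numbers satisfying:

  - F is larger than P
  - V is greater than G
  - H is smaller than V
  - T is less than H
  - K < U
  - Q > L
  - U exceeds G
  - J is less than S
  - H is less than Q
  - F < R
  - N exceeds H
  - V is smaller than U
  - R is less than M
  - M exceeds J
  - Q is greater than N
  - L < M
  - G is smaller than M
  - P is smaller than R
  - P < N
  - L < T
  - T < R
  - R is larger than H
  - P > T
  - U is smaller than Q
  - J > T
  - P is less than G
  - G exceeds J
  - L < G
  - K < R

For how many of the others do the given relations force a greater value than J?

6

From J the given relations immediately reach G, S, M.
From those, V, U — 5 in total.
From those, Q — 6 in total.
No other element is forced above J by the given relations, so the count is 6.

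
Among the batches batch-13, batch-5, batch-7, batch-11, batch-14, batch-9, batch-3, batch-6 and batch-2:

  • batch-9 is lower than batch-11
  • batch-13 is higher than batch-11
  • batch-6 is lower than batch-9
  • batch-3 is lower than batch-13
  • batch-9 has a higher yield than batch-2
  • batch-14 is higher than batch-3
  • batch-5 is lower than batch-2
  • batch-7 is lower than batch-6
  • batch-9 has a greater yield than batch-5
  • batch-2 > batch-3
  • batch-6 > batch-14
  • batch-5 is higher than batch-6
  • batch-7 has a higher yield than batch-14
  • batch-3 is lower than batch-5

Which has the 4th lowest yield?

Piecing the relations together gives one ordering: batch-3 < batch-14 < batch-7 < batch-6 < batch-5 < batch-2 < batch-9 < batch-11 < batch-13.
The 4th smallest is batch-6.

batch-6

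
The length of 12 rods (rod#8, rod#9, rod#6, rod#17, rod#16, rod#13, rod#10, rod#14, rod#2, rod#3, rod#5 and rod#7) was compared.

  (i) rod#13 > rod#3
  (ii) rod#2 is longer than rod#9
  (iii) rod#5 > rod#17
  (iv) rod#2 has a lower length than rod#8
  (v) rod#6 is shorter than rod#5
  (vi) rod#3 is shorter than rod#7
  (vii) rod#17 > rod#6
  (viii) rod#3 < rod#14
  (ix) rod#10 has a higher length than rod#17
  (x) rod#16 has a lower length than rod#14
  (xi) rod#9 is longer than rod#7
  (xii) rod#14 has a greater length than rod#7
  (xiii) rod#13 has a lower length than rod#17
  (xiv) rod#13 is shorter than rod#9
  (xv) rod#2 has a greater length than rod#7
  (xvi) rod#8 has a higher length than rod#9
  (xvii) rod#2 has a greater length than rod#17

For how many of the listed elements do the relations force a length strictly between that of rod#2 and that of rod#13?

2

Chaining upward from rod#13 reaches: rod#17, rod#9, rod#5, rod#8, rod#10.
Chaining downward from rod#2 reaches: rod#6, rod#3, rod#17, rod#7, rod#9.
Strictly between rod#13 and rod#2 are those in both lists: rod#17, rod#9 — 2 elements.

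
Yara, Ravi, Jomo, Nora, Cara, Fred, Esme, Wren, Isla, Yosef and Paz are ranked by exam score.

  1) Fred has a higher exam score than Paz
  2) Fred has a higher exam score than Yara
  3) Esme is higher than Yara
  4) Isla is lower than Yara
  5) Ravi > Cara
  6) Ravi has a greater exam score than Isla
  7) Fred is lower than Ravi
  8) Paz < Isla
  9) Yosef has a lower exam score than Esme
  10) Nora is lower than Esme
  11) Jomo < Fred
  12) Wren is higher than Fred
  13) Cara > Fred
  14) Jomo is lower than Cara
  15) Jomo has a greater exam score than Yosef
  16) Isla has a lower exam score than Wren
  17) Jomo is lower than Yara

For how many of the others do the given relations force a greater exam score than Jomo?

From Jomo the given relations immediately reach Yara, Fred, Cara.
From those, Esme, Ravi, Wren — 6 in total.
Nothing else is reachable above Jomo; 6 in all.

6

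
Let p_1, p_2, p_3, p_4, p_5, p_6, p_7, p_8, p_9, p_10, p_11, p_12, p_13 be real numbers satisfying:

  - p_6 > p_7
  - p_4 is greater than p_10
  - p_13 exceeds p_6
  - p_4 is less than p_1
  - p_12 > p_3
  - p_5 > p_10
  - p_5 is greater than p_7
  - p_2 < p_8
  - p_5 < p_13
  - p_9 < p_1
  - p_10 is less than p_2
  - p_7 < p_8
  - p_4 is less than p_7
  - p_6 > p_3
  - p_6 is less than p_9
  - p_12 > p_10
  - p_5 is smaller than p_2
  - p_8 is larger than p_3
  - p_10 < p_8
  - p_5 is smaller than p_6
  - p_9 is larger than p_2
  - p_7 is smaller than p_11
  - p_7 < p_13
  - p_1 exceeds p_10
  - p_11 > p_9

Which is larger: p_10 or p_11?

p_11

The relevant relations are p_10 < p_4; p_4 < p_7; p_7 < p_5; p_5 < p_2; p_2 < p_9; p_9 < p_11.
Chaining these gives p_10 < p_4 < p_7 < p_5 < p_2 < p_9 < p_11.
So p_10 < p_11; p_11 is the larger of the two.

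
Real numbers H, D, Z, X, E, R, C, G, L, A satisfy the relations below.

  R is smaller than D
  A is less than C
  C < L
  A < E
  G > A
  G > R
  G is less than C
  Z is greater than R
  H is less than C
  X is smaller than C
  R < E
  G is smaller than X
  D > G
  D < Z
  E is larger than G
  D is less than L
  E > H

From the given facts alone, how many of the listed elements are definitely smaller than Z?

4

From Z the given relations immediately reach R, D.
From those, G — 3 in total.
From those, A — 4 in total.
Nothing else is reachable below Z; 4 in all.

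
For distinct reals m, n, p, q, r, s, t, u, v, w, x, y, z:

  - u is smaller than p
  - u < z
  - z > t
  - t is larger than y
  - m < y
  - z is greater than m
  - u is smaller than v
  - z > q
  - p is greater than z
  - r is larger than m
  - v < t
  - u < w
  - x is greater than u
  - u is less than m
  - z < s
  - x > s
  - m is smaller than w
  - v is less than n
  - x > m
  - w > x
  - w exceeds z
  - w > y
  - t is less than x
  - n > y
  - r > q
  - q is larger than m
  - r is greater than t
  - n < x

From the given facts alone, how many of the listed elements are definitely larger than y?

8

The elements the relations force above y are t, n, r, z, p, s, x, w — no chain reaches any other.
That is 8.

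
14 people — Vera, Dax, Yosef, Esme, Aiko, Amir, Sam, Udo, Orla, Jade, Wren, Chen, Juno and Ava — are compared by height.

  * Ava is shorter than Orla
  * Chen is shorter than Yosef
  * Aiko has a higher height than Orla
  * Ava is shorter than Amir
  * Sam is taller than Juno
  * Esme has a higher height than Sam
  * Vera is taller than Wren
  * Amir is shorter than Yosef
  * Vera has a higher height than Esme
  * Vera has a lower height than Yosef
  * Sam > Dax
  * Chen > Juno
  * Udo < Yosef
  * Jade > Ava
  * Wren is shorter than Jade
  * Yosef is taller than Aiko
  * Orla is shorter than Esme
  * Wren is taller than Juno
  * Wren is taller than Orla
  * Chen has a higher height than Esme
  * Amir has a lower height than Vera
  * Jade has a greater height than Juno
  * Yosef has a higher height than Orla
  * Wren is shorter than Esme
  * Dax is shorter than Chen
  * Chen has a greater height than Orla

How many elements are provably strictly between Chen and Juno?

The relations place Juno below Chen. An element lies strictly between them when it is forced above Juno and also forced below Chen.
Above Juno: {Sam, Wren, Esme, Vera, Jade, Yosef}. Below Chen: {Dax, Ava, Orla, Sam, Wren, Esme}.
Intersection: {Sam, Wren, Esme} — 3.

3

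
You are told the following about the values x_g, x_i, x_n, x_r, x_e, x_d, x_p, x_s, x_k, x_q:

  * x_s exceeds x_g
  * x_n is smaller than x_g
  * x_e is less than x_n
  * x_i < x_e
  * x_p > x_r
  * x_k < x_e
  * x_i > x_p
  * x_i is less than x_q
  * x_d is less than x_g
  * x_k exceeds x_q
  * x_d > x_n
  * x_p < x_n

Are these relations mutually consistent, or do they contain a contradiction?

The single ordering x_r < x_p < x_i < x_q < x_k < x_e < x_n < x_d < x_g < x_s satisfies every listed relation, so no contradiction arises.

consistent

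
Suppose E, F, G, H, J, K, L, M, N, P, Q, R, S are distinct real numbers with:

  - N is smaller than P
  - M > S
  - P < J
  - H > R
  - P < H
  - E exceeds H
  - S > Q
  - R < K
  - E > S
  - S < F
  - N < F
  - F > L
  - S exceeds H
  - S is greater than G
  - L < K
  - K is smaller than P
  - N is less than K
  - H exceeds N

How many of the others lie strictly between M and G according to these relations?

The relations place G below M. An element lies strictly between them when it is forced above G and also forced below M.
Above G: {S, E, F}. Below M: {R, N, L, Q, K, P, H, S}.
Intersection: {S} — 1.

1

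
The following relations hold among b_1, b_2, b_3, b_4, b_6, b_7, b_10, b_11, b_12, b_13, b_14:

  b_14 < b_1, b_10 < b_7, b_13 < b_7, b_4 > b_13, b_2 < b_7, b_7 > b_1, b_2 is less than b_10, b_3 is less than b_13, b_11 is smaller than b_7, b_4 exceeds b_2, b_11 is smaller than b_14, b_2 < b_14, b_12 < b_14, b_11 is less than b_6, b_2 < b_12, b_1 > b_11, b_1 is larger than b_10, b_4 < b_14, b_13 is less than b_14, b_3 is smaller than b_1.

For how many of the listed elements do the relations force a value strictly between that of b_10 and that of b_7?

1

Chaining upward from b_10 reaches: b_1.
Chaining downward from b_7 reaches: b_3, b_2, b_13, b_4, b_12, b_11, b_14, b_1.
Strictly between b_10 and b_7 are those in both lists: b_1 — 1 element.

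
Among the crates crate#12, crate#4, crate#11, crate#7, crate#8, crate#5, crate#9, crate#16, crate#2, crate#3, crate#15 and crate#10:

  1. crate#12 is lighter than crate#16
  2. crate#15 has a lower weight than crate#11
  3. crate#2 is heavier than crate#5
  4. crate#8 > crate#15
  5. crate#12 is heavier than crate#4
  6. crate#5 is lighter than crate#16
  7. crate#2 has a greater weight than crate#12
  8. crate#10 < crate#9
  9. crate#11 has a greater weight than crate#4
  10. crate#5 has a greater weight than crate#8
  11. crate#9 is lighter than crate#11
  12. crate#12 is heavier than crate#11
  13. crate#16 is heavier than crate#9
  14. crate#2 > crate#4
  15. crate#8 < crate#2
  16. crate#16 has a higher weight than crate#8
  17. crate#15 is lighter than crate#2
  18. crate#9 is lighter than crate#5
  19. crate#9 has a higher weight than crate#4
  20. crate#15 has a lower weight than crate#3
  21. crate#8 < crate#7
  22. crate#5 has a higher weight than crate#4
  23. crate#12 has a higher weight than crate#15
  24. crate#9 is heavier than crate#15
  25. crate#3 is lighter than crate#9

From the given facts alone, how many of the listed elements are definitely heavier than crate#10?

From crate#10 the given relations immediately reach crate#9.
From those, crate#11, crate#5, crate#16 — 4 in total.
From those, crate#12, crate#2 — 6 in total.
No other element is forced above crate#10 by the given relations, so the count is 6.

6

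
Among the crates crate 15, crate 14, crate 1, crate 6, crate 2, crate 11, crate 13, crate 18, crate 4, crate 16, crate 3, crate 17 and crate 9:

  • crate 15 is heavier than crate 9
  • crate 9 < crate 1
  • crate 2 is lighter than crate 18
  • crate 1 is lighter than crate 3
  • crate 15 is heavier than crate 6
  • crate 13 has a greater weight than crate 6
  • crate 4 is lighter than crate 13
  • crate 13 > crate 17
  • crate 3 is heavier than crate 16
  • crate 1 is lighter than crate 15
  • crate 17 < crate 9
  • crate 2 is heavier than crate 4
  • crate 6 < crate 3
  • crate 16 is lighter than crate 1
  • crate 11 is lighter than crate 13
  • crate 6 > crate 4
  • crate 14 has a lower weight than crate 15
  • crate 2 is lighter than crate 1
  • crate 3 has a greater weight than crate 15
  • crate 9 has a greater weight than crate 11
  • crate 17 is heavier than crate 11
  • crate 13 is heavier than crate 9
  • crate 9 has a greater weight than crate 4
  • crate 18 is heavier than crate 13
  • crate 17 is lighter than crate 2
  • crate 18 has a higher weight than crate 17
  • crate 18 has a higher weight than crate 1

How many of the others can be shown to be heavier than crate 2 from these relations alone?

From crate 2 the given relations immediately reach crate 1, crate 18.
From those, crate 15, crate 3 — 4 in total.
Nothing else is reachable above crate 2; 4 in all.

4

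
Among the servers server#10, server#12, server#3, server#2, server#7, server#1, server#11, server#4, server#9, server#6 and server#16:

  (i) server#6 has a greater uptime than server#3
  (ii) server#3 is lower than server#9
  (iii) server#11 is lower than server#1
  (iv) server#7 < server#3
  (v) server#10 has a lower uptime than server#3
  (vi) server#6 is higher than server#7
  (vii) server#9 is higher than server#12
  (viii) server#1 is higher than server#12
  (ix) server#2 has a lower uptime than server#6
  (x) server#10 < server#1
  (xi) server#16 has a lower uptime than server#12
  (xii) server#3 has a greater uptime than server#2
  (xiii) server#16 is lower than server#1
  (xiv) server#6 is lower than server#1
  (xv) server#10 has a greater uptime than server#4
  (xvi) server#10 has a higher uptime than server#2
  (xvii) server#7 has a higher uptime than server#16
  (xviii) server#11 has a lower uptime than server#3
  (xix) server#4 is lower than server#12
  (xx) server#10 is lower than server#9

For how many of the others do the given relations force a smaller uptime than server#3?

6

Directly below server#3: server#2, server#10, server#7, server#11.
One step further: server#4, server#16 (6 so far).
No other element is forced below server#3 by the given relations, so the count is 6.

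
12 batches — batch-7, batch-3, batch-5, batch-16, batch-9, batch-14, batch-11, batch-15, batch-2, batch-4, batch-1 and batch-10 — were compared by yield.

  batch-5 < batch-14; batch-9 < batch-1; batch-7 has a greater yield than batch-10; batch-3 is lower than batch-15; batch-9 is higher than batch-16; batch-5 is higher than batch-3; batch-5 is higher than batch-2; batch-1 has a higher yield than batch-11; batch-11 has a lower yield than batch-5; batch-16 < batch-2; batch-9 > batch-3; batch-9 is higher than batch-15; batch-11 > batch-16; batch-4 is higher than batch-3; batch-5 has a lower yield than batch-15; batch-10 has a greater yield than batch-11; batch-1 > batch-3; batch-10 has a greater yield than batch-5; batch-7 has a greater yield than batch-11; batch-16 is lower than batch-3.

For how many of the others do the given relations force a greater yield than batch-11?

7

The elements the relations force above batch-11 are batch-5, batch-10, batch-15, batch-14, batch-9, batch-1, batch-7 — no chain reaches any other.
That is 7.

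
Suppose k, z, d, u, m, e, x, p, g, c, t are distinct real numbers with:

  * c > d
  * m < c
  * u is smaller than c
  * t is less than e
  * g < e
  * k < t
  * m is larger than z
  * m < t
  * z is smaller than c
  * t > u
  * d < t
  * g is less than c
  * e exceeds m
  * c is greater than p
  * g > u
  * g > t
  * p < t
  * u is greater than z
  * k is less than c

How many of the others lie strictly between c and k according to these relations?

2

Chaining upward from k reaches: t, g, e.
Chaining downward from c reaches: p, z, d, m, u, t, g.
Strictly between k and c are those in both lists: t, g — 2 elements.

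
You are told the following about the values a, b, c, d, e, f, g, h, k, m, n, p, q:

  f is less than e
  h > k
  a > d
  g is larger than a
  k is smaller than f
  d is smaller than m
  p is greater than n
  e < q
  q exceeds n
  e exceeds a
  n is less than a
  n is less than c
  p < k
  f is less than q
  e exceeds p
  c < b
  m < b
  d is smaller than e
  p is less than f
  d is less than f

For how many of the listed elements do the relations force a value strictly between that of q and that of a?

The relations place a below q. An element lies strictly between them when it is forced above a and also forced below q.
Above a: {g, e}. Below q: {n, p, d, k, f, e}.
Intersection: {e} — 1.

1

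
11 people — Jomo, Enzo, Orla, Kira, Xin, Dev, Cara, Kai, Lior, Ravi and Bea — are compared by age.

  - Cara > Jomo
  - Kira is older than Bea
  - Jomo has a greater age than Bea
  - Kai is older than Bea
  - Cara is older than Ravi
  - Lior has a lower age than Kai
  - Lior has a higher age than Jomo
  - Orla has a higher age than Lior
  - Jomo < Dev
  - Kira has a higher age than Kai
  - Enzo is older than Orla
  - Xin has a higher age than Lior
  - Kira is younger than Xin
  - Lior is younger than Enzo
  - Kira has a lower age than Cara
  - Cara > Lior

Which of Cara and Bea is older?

Link the given pairs in sequence: Bea < Jomo; Jomo < Lior; Lior < Kai; Kai < Kira; Kira < Cara.
Together: Bea < Jomo < Lior < Kai < Kira < Cara.
So Bea < Cara; Cara is the older of the two.

Cara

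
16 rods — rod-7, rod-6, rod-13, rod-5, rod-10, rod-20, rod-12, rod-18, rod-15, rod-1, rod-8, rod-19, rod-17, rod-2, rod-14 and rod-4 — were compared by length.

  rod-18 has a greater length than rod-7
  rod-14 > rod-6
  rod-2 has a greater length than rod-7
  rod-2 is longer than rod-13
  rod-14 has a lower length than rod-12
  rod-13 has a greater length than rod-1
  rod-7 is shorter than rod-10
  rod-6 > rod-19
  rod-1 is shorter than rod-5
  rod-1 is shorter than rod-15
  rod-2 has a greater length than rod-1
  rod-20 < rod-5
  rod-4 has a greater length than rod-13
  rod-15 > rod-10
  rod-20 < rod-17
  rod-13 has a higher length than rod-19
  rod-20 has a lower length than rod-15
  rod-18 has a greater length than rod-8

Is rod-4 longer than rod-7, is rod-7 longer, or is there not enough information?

undetermined

Following every chain through rod-7: above rod-7 we get rod-10, rod-18, rod-15, rod-2.
rod-4 is not reached, and no chain runs the other way from rod-4 to rod-7.
So the given relations leave the order of rod-7 and rod-4 undetermined.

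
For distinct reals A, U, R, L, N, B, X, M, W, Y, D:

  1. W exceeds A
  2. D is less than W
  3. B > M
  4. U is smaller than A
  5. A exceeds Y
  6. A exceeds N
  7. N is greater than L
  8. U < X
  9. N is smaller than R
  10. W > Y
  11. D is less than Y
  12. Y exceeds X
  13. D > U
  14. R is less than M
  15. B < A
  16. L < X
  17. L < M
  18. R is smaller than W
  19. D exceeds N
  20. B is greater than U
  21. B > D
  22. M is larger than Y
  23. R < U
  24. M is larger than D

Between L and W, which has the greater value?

W

L < N and N < R give L < R.
With R < U: L < N < R < U.
With U < X: L < N < R < U < X.
With X < Y: L < N < R < U < X < Y.
Then Y < M extends the chain to M.
With M < B: L < N < R < U < X < Y < M < B.
With B < A: L < N < R < U < X < Y < M < B < A.
With A < W: L < N < R < U < X < Y < M < B < A < W.
So L < W; W is the larger of the two.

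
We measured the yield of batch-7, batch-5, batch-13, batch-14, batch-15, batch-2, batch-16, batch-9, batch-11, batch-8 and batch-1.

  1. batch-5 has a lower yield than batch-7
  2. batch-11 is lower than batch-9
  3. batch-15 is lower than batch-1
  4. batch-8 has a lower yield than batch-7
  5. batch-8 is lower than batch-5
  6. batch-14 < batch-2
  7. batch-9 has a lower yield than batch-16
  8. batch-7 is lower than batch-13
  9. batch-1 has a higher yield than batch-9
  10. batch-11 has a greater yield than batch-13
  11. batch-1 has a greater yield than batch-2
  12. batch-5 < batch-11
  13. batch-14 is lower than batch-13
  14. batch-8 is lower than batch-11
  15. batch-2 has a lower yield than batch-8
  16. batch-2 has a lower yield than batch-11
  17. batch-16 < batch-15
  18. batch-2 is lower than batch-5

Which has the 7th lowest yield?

batch-11

Chaining the given pairs: batch-14 < batch-2 < batch-8 < batch-5 < batch-7 < batch-13 < batch-11 < batch-9 < batch-16 < batch-15 < batch-1.
The 7th smallest is batch-11.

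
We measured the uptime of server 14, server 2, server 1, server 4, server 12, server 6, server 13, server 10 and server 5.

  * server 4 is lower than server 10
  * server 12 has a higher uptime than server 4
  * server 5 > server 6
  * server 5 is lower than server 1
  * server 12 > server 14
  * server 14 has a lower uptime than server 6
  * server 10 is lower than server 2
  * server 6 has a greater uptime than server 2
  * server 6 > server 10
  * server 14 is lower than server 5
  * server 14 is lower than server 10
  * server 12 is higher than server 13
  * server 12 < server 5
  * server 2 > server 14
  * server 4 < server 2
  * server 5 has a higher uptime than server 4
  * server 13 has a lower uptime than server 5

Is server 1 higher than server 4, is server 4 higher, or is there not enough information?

server 1

server 4 < server 2 and server 2 < server 6 give server 4 < server 6.
With server 6 < server 5: server 4 < server 2 < server 6 < server 5.
With server 5 < server 1: server 4 < server 2 < server 6 < server 5 < server 1.
So server 1 is higher.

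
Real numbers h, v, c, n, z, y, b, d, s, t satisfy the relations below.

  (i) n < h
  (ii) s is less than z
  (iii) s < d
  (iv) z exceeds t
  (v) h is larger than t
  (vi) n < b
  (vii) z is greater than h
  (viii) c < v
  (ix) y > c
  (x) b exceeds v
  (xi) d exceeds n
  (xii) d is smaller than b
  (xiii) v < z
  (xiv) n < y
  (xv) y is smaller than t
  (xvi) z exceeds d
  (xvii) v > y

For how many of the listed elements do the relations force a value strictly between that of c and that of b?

2

The relations place c below b. An element lies strictly between them when it is forced above c and also forced below b.
Above c: {y, v, t, h, z}. Below b: {n, y, v, s, d}.
Intersection: {y, v} — 2.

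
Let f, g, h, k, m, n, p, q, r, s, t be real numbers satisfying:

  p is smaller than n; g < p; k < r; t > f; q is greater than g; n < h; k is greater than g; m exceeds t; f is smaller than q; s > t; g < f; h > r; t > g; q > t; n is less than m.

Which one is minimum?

Chaining upward from g: directly above it, p, f, t, k, q; then n, s, r, m; then h.
That covers every other element, and nothing is given below g, so g is the minimum.

g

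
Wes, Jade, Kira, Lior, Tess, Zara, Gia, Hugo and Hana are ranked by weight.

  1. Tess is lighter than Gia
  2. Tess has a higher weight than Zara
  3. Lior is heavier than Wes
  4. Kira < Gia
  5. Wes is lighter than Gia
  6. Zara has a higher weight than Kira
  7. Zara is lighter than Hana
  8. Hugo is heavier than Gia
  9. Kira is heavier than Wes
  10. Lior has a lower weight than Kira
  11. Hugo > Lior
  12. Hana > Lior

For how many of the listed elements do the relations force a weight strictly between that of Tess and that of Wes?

Chaining upward from Wes reaches: Lior, Kira, Zara, Hana, Gia, Hugo.
Chaining downward from Tess reaches: Lior, Kira, Zara.
Strictly between Wes and Tess are those in both lists: Lior, Kira, Zara — 3 elements.

3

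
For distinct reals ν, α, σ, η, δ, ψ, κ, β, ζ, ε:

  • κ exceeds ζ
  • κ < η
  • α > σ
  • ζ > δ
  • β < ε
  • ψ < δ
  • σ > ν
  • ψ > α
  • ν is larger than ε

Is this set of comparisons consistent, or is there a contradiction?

The single ordering β < ε < ν < σ < α < ψ < δ < ζ < κ < η satisfies every listed relation, so no contradiction arises.

consistent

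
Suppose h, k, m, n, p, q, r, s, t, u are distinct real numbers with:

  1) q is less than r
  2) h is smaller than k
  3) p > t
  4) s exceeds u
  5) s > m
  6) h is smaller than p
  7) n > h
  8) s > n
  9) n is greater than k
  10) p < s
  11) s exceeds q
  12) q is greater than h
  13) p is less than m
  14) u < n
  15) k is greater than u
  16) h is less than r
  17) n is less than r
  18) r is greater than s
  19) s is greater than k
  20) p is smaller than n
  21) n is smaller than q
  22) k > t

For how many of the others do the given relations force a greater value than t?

7

The elements the relations force above t are p, k, n, q, m, s, r — no chain reaches any other.
That is 7.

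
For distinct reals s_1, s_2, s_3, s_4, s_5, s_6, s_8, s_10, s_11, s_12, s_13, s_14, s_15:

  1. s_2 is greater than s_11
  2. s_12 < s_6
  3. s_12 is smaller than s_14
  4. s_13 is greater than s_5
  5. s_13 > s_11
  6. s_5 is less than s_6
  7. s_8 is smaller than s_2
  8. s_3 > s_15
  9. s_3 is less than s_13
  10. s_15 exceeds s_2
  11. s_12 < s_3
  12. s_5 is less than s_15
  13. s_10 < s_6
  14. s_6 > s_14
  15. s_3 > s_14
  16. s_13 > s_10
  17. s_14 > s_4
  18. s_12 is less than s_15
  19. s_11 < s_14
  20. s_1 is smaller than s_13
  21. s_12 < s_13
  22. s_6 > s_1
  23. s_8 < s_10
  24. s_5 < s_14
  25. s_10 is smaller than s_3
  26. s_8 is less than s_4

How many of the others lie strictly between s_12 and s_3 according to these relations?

2

Chaining upward from s_12 reaches: s_14, s_6, s_15, s_13.
Chaining downward from s_3 reaches: s_5, s_8, s_4, s_11, s_2, s_10, s_14, s_15.
Strictly between s_12 and s_3 are those in both lists: s_14, s_15 — 2 elements.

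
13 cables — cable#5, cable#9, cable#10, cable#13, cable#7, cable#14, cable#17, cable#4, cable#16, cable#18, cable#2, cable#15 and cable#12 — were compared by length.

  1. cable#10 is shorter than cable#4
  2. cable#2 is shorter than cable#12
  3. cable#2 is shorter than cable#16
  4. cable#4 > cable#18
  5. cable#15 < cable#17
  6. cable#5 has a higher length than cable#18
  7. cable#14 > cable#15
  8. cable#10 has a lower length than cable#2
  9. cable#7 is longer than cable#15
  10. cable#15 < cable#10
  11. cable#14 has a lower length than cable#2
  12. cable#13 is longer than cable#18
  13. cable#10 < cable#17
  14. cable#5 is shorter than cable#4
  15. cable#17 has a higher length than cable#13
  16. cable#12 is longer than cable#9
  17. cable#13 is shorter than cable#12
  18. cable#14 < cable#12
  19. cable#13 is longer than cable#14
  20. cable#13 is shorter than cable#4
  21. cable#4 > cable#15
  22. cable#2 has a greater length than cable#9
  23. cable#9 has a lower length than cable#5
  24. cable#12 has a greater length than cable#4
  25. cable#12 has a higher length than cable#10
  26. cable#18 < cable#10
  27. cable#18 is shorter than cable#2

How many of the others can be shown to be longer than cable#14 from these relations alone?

From cable#14 the given relations immediately reach cable#13, cable#2, cable#12.
From those, cable#16, cable#4, cable#17 — 6 in total.
Nothing else is reachable above cable#14; 6 in all.

6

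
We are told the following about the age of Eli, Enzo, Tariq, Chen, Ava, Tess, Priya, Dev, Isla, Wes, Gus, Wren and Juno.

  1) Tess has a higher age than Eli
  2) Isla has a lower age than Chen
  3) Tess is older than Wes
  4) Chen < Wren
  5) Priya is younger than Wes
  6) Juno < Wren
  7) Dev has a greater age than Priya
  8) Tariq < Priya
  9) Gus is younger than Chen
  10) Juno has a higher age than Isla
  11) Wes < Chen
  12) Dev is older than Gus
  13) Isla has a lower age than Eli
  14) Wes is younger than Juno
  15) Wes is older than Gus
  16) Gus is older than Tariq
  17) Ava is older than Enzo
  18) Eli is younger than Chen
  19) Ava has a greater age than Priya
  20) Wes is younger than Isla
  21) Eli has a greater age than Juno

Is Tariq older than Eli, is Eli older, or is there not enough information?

Eli

Tariq < Gus and Gus < Wes give Tariq < Wes.
With Wes < Isla: Tariq < Gus < Wes < Isla.
Then Isla < Juno extends the chain to Juno.
With Juno < Eli: Tariq < Gus < Wes < Isla < Juno < Eli.
So Eli is older.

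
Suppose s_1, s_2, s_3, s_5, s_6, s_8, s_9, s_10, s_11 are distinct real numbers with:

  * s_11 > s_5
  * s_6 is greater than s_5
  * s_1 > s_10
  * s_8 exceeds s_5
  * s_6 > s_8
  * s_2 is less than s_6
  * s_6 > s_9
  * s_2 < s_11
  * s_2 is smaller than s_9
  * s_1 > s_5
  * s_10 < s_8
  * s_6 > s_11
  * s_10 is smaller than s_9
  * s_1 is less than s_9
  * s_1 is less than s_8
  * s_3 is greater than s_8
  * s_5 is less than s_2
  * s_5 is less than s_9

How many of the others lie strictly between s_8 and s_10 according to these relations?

The relations place s_10 below s_8. An element lies strictly between them when it is forced above s_10 and also forced below s_8.
Above s_10: {s_1, s_9, s_3, s_6}. Below s_8: {s_5, s_1}.
Intersection: {s_1} — 1.

1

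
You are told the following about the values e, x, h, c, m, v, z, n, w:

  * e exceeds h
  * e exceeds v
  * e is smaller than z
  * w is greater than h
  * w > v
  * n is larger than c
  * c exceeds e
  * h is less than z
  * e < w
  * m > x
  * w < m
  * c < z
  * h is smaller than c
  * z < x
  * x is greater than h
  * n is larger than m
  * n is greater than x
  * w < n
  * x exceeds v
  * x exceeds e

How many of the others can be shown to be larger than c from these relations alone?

4

Directly above c: z, n.
One step further: x (3 so far).
One step further: m (4 so far).
No other element is forced above c by the given relations, so the count is 4.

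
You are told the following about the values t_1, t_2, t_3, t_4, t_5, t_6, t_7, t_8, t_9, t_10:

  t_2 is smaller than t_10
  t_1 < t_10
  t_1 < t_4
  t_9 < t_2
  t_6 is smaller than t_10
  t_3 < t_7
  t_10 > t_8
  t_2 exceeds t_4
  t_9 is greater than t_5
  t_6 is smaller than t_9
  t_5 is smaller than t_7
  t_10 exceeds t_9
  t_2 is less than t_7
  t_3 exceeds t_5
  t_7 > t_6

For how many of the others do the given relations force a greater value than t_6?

4

The elements the relations force above t_6 are t_9, t_2, t_10, t_7 — no chain reaches any other.
That is 4.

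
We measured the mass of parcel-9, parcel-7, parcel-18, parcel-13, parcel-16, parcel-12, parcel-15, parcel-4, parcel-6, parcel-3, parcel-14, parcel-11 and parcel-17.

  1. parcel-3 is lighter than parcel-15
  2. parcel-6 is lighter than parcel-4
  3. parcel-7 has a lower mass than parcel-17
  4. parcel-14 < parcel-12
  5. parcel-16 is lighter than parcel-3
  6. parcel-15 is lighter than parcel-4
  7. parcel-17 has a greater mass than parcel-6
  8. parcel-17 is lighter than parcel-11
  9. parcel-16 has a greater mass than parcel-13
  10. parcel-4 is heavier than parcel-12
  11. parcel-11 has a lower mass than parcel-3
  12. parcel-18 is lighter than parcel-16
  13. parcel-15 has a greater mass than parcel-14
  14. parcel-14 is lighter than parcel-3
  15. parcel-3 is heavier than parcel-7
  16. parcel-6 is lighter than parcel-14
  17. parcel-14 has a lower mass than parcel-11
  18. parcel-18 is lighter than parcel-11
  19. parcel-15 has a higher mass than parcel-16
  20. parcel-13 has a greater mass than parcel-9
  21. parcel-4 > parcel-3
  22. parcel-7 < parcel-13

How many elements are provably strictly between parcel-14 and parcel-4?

4

Chaining upward from parcel-14 reaches: parcel-11, parcel-12, parcel-3, parcel-15.
Chaining downward from parcel-4 reaches: parcel-7, parcel-6, parcel-9, parcel-17, parcel-13, parcel-18, parcel-11, parcel-12, parcel-16, parcel-3, parcel-15.
Strictly between parcel-14 and parcel-4 are those in both lists: parcel-11, parcel-12, parcel-3, parcel-15 — 4 elements.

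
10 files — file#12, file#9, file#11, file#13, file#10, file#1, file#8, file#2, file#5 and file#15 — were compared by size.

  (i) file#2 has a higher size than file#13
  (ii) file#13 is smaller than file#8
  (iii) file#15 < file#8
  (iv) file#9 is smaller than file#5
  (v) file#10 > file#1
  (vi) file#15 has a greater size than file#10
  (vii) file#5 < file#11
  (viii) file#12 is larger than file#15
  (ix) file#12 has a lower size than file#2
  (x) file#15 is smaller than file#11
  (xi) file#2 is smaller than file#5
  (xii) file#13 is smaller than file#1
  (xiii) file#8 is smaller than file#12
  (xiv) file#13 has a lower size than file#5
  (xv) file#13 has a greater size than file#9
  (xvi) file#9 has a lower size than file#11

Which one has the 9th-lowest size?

Chaining the given pairs: file#9 < file#13 < file#1 < file#10 < file#15 < file#8 < file#12 < file#2 < file#5 < file#11.
Counting 9 from the smallest end gives file#5.

file#5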